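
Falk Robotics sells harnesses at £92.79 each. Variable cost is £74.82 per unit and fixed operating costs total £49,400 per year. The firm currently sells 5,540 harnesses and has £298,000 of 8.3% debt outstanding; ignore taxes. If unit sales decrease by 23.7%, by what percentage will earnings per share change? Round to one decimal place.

Contribution at this volume is 5,540 × £17.97 = £99,553.80.
Operating income = contribution − fixed costs = £99,553.80 − £49,400 = £50,153.80.
Interest = £24,734.00, so EBIT − I = £25,419.80.
Degree of combined leverage = contribution ÷ (EBIT − I) = £99,553.80 ÷ £25,419.80 = 3.9164.
%ΔEPS = DCL × %ΔSales = 3.9164 × -23.7% = -92.8%.

-92.8%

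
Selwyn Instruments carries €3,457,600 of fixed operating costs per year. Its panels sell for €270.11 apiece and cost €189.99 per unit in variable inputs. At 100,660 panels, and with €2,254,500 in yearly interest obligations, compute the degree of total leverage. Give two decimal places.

Contribution at this volume is 100,660 × €80.12 = €8,064,879.20.
EBIT = €8,064,879.20 − €3,457,600 = €4,607,279.20. Interest = €2,254,500.00.
DOL = €8,064,879.20 ÷ €4,607,279.20 = 1.7505; DFL = €4,607,279.20 ÷ €2,352,779.20 = 1.9582.
Combined leverage = 1.7505 × 1.9582 = 3.4278.

3.43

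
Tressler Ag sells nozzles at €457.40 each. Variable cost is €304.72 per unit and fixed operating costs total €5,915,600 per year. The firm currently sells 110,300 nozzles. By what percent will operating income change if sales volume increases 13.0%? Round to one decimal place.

Total contribution margin = 110,300 × €152.68 = €16,840,604.00.
Subtracting fixed costs: EBIT = €16,840,604.00 − €5,915,600 = €10,925,004.00.
So DOL = total CM / EBIT = €16,840,604.00 / €10,925,004.00 = 1.5415.
Operating income changes by 1.5415 × +13.0% = +20.0%.

+20.0%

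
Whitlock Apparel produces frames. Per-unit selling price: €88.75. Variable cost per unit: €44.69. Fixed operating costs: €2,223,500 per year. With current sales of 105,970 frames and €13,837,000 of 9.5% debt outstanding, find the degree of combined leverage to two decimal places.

4.13

Total contribution margin = 105,970 × €44.06 = €4,669,038.20.
Subtracting fixed costs: EBIT = €4,669,038.20 − €2,223,500 = €2,445,538.20. Interest = €1,314,515.00, so EBIT − I = €1,131,023.20.
Degree of total leverage = total CM / (EBIT − interest) = €4,669,038.20 / €1,131,023.20 = 4.1282.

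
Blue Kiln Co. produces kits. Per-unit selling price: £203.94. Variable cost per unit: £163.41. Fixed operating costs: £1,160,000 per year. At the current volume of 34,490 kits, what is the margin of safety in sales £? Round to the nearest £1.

Unit CM = price − variable cost = £203.94 − £163.41 = £40.53. Break-even units = £1,160,000 ÷ £40.53 = 28,620.77; break-even revenue = 28,620.77 × £203.94 = £5,836,920.80.
Actual sales revenue = 34,490 × £203.94 = £7,033,890.60.
Margin of safety = £7,033,890.60 − £5,836,920.80 = £1,196,970.

£1,196,970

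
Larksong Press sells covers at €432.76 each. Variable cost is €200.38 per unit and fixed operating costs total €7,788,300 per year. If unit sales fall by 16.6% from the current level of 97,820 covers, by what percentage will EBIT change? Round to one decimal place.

Total contribution margin = 97,820 × €232.38 = €22,731,411.60.
EBIT = €22,731,411.60 − €7,788,300 = €14,943,111.60.
So DOL = total CM / EBIT = €22,731,411.60 / €14,943,111.60 = 1.5212.
Operating income changes by 1.5212 × -16.6% = -25.3%.

-25.3%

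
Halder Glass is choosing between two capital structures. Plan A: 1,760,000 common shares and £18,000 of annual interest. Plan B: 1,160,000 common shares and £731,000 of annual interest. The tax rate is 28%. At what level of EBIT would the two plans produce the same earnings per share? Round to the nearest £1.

At indifference, (EBIT − 18,000)(1 − t)/1,760,000 = (EBIT − 731,000)(1 − t)/1,160,000.
The (1 − t) factor cancels: (EBIT − 18,000) × 1,160,000 = (EBIT − 731,000) × 1,760,000.
Solving, EBIT = (731,000·1,760,000 − 18,000·1,160,000) / (1,760,000 − 1,160,000) = 1,265,680,000,000 / 600,000 = 2,109,466.67.

£2,109,467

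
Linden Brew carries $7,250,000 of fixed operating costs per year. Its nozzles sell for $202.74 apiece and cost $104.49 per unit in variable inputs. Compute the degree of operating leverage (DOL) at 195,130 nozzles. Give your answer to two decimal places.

At 195,130 units, contribution = 195,130 × $98.25 = $19,171,522.50.
Operating income = contribution − fixed costs = $19,171,522.50 − $7,250,000 = $11,921,522.50.
So DOL = total CM / EBIT = $19,171,522.50 / $11,921,522.50 = 1.6081.

1.61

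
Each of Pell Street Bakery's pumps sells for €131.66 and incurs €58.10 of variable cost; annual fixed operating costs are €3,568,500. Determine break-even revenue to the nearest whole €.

CM per unit = €131.66 − €58.10 = €73.56; CM ratio = €73.56 / €131.66 = 0.5587.
Break-even revenue = fixed costs × price ÷ CM = €3,568,500 × €131.66 ÷ €73.56 = €6,387,013.

€6,387,013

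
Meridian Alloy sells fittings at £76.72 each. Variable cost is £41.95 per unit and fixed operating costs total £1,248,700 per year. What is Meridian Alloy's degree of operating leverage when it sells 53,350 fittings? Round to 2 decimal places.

3.06

Total contribution margin = 53,350 × £34.77 = £1,854,979.50.
Subtracting fixed costs: EBIT = £1,854,979.50 − £1,248,700 = £606,279.50.
So DOL = total CM / EBIT = £1,854,979.50 / £606,279.50 = 3.0596.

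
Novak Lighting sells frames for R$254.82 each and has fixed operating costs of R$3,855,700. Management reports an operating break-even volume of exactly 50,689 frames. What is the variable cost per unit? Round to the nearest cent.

R$178.75

Contribution per unit must be FC / Q = R$3,855,700 / 50,689 = R$76.0658.
Hence VC = price − CM = R$254.82 − R$76.0658 = R$178.75.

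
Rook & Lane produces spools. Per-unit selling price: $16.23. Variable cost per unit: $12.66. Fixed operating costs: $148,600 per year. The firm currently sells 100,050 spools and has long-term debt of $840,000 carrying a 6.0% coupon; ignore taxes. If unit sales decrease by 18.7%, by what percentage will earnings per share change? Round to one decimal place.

At 100,050 units, contribution = 100,050 × $3.57 = $357,178.50.
Subtracting fixed costs: EBIT = $357,178.50 − $148,600 = $208,578.50.
After interest of $50,400.00, pre-tax earnings = $158,178.50.
DCL = total CM / (EBIT − I) = $357,178.50 / $158,178.50 = 2.2581.
EPS therefore changes by 2.2581 × (-18.7%) = -42.2%.

-42.2%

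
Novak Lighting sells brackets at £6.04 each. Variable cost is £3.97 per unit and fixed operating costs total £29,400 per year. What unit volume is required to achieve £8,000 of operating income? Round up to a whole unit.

Contribution margin per unit = £6.04 − £3.97 = £2.07.
Need Q such that Q × £2.07 − £29,400 = £8,000, i.e. Q = £37,400 / £2.07 = 18,067.63 → 18,068.

18,068 brackets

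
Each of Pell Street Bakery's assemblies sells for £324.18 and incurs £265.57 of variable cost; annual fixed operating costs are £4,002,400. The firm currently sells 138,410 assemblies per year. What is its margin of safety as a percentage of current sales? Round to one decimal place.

Contribution margin per unit = £324.18 − £265.57 = £58.61. Break-even units = £4,002,400 ÷ £58.61 = 68,288.69; break-even revenue = 68,288.69 × £324.18 = £22,137,826.86.
Current sales = 138,410 × £324.18 = £44,869,753.80.
Margin of safety = (£44,869,753.80 − £22,137,826.86) ÷ £44,869,753.80 = 50.7%.

50.7%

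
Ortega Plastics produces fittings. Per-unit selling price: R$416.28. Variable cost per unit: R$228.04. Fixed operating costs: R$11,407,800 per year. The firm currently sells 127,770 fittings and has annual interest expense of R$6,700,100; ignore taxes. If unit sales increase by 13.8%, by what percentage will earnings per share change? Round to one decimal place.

+55.8%

Contribution at this volume is 127,770 × R$188.24 = R$24,051,424.80.
EBIT = R$24,051,424.80 − R$11,407,800 = R$12,643,624.80.
Interest = R$6,700,100.00, so EBIT − I = R$5,943,524.80.
DCL = total CM / (EBIT − I) = R$24,051,424.80 / R$5,943,524.80 = 4.0467.
%ΔEPS = DCL × %ΔSales = 4.0467 × +13.8% = +55.8%.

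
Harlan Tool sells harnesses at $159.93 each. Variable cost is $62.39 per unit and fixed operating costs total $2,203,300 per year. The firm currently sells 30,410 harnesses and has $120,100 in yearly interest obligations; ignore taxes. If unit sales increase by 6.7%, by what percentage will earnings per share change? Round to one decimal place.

+30.9%

Contribution at this volume is 30,410 × $97.54 = $2,966,191.40.
Subtracting fixed costs: EBIT = $2,966,191.40 − $2,203,300 = $762,891.40.
Interest = $120,100.00, so EBIT − I = $642,791.40.
Degree of combined leverage = contribution ÷ (EBIT − I) = $2,966,191.40 ÷ $642,791.40 = 4.6145.
%ΔEPS = DCL × %ΔSales = 4.6145 × +6.7% = +30.9%.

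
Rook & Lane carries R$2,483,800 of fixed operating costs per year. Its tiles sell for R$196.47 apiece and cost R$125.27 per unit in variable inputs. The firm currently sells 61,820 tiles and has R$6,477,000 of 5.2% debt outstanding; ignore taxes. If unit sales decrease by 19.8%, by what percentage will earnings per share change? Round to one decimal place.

-55.1%

Contribution at this volume is 61,820 × R$71.20 = R$4,401,584.00.
EBIT = R$4,401,584.00 − R$2,483,800 = R$1,917,784.00.
After interest of R$336,804.00, pre-tax earnings = R$1,580,980.00.
DCL = total CM / (EBIT − I) = R$4,401,584.00 / R$1,580,980.00 = 2.7841.
%ΔEPS = DCL × %ΔSales = 2.7841 × -19.8% = -55.1%.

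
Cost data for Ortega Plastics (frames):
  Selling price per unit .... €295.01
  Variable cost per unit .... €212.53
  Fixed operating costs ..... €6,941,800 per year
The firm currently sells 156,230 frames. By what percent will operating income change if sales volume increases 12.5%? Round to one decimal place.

Total contribution margin = 156,230 × €82.48 = €12,885,850.40.
Operating income = contribution − fixed costs = €12,885,850.40 − €6,941,800 = €5,944,050.40.
Degree of operating leverage = €12,885,850.40 / €5,944,050.40 = 2.1679.
%ΔEBIT = DOL × %ΔSales = 2.1679 × +12.5% = +27.1%.

+27.1%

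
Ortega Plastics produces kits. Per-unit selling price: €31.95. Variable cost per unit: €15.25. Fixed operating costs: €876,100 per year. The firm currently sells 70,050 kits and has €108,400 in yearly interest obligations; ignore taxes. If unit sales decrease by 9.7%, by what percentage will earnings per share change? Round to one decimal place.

-61.2%

Total contribution margin = 70,050 × €16.70 = €1,169,835.00.
Subtracting fixed costs: EBIT = €1,169,835.00 − €876,100 = €293,735.00.
After interest of €108,400.00, pre-tax earnings = €185,335.00.
Degree of combined leverage = contribution ÷ (EBIT − I) = €1,169,835.00 ÷ €185,335.00 = 6.3120.
EPS therefore changes by 6.3120 × (-9.7%) = -61.2%.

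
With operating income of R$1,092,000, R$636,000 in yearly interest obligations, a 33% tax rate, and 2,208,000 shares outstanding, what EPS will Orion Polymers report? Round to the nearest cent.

Pre-tax income = R$1,092,000 − R$636,000.00 = R$456,000.00.
Net income = R$456,000.00 × (1 − 0.33) = R$305,520.00.
Per share: R$305,520.00 / 2,208,000 shares = R$0.14.

R$0.14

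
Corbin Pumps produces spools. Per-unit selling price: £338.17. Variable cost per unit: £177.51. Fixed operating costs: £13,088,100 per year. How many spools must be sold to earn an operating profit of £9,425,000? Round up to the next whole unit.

Contribution margin per unit = £338.17 − £177.51 = £160.66.
Required volume = (fixed costs + target profit) ÷ CM = (£13,088,100 + £9,425,000) ÷ £160.66 = 140,128.84, so 140,129 spools.

140,129 spools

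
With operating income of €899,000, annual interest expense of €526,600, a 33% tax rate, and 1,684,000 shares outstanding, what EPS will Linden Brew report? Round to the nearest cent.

Pre-tax income = €899,000 − €526,600.00 = €372,400.00.
Net income = €372,400.00 × (1 − 0.33) = €249,508.00.
Per share: €249,508.00 / 1,684,000 shares = €0.15.

€0.15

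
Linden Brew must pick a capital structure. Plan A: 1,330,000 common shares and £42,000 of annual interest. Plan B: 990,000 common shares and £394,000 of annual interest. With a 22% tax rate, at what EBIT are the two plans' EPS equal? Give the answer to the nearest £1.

£1,418,941

Set EPS_A = EPS_B: (EBIT − £42,000)(1 − 0.22) ÷ 1,330,000 = (EBIT − £394,000)(1 − 0.22) ÷ 990,000.
The (1 − t) factor cancels: (EBIT − 42,000) × 990,000 = (EBIT − 394,000) × 1,330,000.
EBIT × (1,330,000 − 990,000) = 394,000 × 1,330,000 − 42,000 × 990,000 = 482,440,000,000, so EBIT = 482,440,000,000 ÷ 340,000 = 1,418,941.18.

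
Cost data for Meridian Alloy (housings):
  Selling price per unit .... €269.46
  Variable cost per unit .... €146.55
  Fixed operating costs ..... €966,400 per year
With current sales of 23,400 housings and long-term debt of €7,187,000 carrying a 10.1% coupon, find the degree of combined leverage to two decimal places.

At 23,400 units, contribution = 23,400 × €122.91 = €2,876,094.00.
Operating income = contribution − fixed costs = €2,876,094.00 − €966,400 = €1,909,694.00. Interest = €725,887.00.
DOL = €2,876,094.00 ÷ €1,909,694.00 = 1.5060; DFL = €1,909,694.00 ÷ €1,183,807.00 = 1.6132.
DCL = DOL × DFL = 1.5060 × 1.6132 = 2.4295.

2.43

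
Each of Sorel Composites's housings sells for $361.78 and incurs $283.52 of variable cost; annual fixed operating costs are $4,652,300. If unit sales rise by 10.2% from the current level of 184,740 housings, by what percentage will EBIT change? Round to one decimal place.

At 184,740 units, contribution = 184,740 × $78.26 = $14,457,752.40.
Operating income = contribution − fixed costs = $14,457,752.40 − $4,652,300 = $9,805,452.40.
Degree of operating leverage = $14,457,752.40 / $9,805,452.40 = 1.4745.
%ΔEBIT = DOL × %ΔSales = 1.4745 × +10.2% = +15.0%.

+15.0%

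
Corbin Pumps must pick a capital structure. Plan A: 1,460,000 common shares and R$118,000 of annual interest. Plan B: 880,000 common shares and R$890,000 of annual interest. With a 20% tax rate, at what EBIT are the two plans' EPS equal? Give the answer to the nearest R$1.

Set EPS_A = EPS_B: (EBIT − R$118,000)(1 − 0.20) ÷ 1,460,000 = (EBIT − R$890,000)(1 − 0.20) ÷ 880,000.
Cancelling (1 − t) and cross-multiplying: 880,000·(EBIT − 118,000) = 1,460,000·(EBIT − 890,000).
Solving, EBIT = (890,000·1,460,000 − 118,000·880,000) / (1,460,000 − 880,000) = 1,195,560,000,000 / 580,000 = 2,061,310.34.

R$2,061,310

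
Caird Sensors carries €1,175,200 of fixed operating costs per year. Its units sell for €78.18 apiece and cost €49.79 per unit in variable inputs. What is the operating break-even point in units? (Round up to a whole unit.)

41,395 units

Unit CM = price − variable cost = €78.18 − €49.79 = €28.39.
Break-even volume = fixed costs ÷ CM per unit = €1,175,200 ÷ €28.39 = 41,394.86, so 41,395 units.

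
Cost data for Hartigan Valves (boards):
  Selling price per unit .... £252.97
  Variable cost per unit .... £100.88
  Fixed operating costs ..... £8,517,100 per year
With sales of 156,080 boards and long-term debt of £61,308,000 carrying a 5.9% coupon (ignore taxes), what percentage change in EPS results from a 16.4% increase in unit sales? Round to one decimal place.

+33.5%

Contribution at this volume is 156,080 × £152.09 = £23,738,207.20.
Subtracting fixed costs: EBIT = £23,738,207.20 − £8,517,100 = £15,221,107.20.
Interest = £3,617,172.00, so EBIT − I = £11,603,935.20.
DCL = total CM / (EBIT − I) = £23,738,207.20 / £11,603,935.20 = 2.0457.
EPS therefore changes by 2.0457 × (+16.4%) = +33.5%.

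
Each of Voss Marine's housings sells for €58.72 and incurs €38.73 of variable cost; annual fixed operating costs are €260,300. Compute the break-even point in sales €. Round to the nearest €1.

€764,623

CM per unit = €58.72 − €38.73 = €19.99; CM ratio = €19.99 / €58.72 = 0.3404.
Break-even revenue = fixed costs × price ÷ CM = €260,300 × €58.72 ÷ €19.99 = €764,623.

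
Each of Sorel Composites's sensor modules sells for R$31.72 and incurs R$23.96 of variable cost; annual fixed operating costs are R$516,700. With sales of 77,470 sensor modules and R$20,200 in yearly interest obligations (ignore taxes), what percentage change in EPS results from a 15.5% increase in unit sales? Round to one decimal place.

+145.0%

At 77,470 units, contribution = 77,470 × R$7.76 = R$601,167.20.
Subtracting fixed costs: EBIT = R$601,167.20 − R$516,700 = R$84,467.20.
Interest = R$20,200.00, so EBIT − I = R$64,267.20.
DCL = total CM / (EBIT − I) = R$601,167.20 / R$64,267.20 = 9.3542.
EPS therefore changes by 9.3542 × (+15.5%) = +145.0%.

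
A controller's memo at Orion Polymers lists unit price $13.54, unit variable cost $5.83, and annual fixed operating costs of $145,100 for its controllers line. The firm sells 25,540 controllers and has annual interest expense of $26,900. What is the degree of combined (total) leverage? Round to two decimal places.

At 25,540 units, contribution = 25,540 × $7.71 = $196,913.40.
Operating income = contribution − fixed costs = $196,913.40 − $145,100 = $51,813.40. Interest = $26,900.00, so EBIT − I = $24,913.40.
Degree of total leverage = total CM / (EBIT − interest) = $196,913.40 / $24,913.40 = 7.9039.

7.90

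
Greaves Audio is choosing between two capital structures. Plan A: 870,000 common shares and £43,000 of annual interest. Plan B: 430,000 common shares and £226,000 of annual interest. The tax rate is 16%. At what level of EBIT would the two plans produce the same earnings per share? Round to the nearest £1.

£404,841

At indifference, (EBIT − 43,000)(1 − t)/870,000 = (EBIT − 226,000)(1 − t)/430,000.
The (1 − t) factor cancels: (EBIT − 43,000) × 430,000 = (EBIT − 226,000) × 870,000.
EBIT × (870,000 − 430,000) = 226,000 × 870,000 − 43,000 × 430,000 = 178,130,000,000, so EBIT = 178,130,000,000 ÷ 440,000 = 404,840.91.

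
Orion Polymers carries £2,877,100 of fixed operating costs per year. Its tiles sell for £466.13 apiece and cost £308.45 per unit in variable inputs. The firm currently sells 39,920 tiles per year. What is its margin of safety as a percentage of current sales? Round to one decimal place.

54.3%

Each unit contributes £466.13 − £308.45 = £157.68. Break-even units = £2,877,100 ÷ £157.68 = 18,246.45; break-even revenue = 18,246.45 × £466.13 = £8,505,217.04.
Current sales = 39,920 × £466.13 = £18,607,909.60.
Margin of safety = (£18,607,909.60 − £8,505,217.04) ÷ £18,607,909.60 = 54.3%.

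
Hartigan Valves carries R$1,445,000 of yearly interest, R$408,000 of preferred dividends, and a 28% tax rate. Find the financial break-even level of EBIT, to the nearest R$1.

R$2,011,667

Preferred dividends are paid after tax, so their pre-tax equivalent is R$408,000 ÷ (1 − 0.28) = R$566,666.67.
Financial break-even EBIT = interest + D_p ÷ (1 − t) = R$1,445,000 + R$566,666.67 = R$2,011,666.67.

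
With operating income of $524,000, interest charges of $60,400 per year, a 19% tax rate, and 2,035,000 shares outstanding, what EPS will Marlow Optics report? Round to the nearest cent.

$0.18

Interest = $60,400.00, so EBT = $524,000 − $60,400.00 = $463,600.00.
Net income = $463,600.00 × (1 − 0.19) = $375,516.00.
EPS = $375,516.00 ÷ 2,035,000 = $0.18.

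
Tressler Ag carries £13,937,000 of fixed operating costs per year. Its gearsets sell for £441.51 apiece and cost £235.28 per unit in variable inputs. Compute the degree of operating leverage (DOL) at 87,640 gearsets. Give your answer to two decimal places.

4.37

Total contribution margin = 87,640 × £206.23 = £18,073,997.20.
EBIT = £18,073,997.20 − £13,937,000 = £4,136,997.20.
DOL = contribution ÷ EBIT = £18,073,997.20 ÷ £4,136,997.20 = 4.3689.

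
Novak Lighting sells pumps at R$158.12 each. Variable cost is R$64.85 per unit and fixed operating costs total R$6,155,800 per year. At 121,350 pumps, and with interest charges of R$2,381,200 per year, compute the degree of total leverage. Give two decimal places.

Contribution at this volume is 121,350 × R$93.27 = R$11,318,314.50.
Operating income = contribution − fixed costs = R$11,318,314.50 − R$6,155,800 = R$5,162,514.50. Interest = R$2,381,200.00.
DOL = R$11,318,314.50 ÷ R$5,162,514.50 = 2.1924; DFL = R$5,162,514.50 ÷ R$2,781,314.50 = 1.8561.
Combined leverage = 2.1924 × 1.8561 = 4.0693.

4.07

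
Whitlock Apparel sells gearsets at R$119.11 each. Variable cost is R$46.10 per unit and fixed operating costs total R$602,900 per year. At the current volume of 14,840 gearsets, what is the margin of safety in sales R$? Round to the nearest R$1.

Contribution margin per unit = R$119.11 − R$46.10 = R$73.01. Break-even units = R$602,900 ÷ R$73.01 = 8,257.77; break-even revenue = 8,257.77 × R$119.11 = R$983,583.33.
Actual sales revenue = 14,840 × R$119.11 = R$1,767,592.40.
Margin of safety = R$1,767,592.40 − R$983,583.33 = R$784,009.

R$784,009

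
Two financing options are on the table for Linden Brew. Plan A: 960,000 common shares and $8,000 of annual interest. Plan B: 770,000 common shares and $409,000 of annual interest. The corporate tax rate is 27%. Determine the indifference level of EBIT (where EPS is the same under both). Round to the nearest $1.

$2,034,105

At indifference, (EBIT − 8,000)(1 − t)/960,000 = (EBIT − 409,000)(1 − t)/770,000.
Cancelling (1 − t) and cross-multiplying: 770,000·(EBIT − 8,000) = 960,000·(EBIT − 409,000).
EBIT × (960,000 − 770,000) = 409,000 × 960,000 − 8,000 × 770,000 = 386,480,000,000, so EBIT = 386,480,000,000 ÷ 190,000 = 2,034,105.26.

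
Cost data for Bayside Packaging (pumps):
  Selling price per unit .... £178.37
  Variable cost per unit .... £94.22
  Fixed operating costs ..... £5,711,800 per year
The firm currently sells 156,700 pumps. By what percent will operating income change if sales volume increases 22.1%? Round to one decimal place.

+39.0%

Contribution at this volume is 156,700 × £84.15 = £13,186,305.00.
Operating income = contribution − fixed costs = £13,186,305.00 − £5,711,800 = £7,474,505.00.
Degree of operating leverage = £13,186,305.00 / £7,474,505.00 = 1.7642.
Operating income changes by 1.7642 × +22.1% = +39.0%.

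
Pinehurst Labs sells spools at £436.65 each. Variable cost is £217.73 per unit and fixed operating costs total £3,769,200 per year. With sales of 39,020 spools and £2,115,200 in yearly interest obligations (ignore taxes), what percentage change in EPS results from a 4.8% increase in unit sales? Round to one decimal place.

+15.4%

Total contribution margin = 39,020 × £218.92 = £8,542,258.40.
EBIT = £8,542,258.40 − £3,769,200 = £4,773,058.40.
After interest of £2,115,200.00, pre-tax earnings = £2,657,858.40.
Degree of combined leverage = contribution ÷ (EBIT − I) = £8,542,258.40 ÷ £2,657,858.40 = 3.2140.
%ΔEPS = DCL × %ΔSales = 3.2140 × +4.8% = +15.4%.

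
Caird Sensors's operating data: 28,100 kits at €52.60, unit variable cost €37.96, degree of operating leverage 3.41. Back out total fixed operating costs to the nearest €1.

€290,744

At 28,100 units, contribution = 28,100 × €14.64 = €411,384.00.
DOL = contribution / EBIT, so EBIT = €411,384.00 / 3.41 = €120,640.47.
Fixed costs = CM − EBIT = €411,384.00 − €120,640.47 = €290,744.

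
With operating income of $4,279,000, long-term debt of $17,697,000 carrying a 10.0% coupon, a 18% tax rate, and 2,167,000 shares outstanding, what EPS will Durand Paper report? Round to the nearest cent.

$0.95

Pre-tax income = $4,279,000 − $1,769,700.00 = $2,509,300.00.
After tax at 18%: net income = $2,509,300.00 × 0.82 = $2,057,626.00.
EPS = $2,057,626.00 ÷ 2,167,000 = $0.95.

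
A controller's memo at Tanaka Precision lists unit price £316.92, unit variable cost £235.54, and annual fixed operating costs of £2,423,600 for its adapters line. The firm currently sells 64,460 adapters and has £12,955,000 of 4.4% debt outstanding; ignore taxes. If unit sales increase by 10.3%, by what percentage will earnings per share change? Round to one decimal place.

+24.0%

Total contribution margin = 64,460 × £81.38 = £5,245,754.80.
EBIT = £5,245,754.80 − £2,423,600 = £2,822,154.80.
After interest of £570,020.00, pre-tax earnings = £2,252,134.80.
DCL = total CM / (EBIT − I) = £5,245,754.80 / £2,252,134.80 = 2.3292.
%ΔEPS = DCL × %ΔSales = 2.3292 × +10.3% = +24.0%.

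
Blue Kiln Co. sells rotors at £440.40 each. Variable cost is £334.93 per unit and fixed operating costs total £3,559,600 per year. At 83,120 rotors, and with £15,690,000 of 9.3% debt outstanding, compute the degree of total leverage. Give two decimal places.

2.34

Contribution at this volume is 83,120 × £105.47 = £8,766,666.40.
EBIT = £8,766,666.40 − £3,559,600 = £5,207,066.40. Interest = £1,459,170.00.
DOL = £8,766,666.40 ÷ £5,207,066.40 = 1.6836; DFL = £5,207,066.40 ÷ £3,747,896.40 = 1.3893.
Combined leverage = 1.6836 × 1.3893 = 2.3390.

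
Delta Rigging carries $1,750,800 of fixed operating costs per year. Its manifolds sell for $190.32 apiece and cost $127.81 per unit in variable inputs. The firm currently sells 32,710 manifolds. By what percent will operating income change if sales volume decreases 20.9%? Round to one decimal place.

-145.4%

Contribution at this volume is 32,710 × $62.51 = $2,044,702.10.
Subtracting fixed costs: EBIT = $2,044,702.10 − $1,750,800 = $293,902.10.
DOL = contribution ÷ EBIT = $2,044,702.10 ÷ $293,902.10 = 6.9571.
Operating income changes by 6.9571 × -20.9% = -145.4%.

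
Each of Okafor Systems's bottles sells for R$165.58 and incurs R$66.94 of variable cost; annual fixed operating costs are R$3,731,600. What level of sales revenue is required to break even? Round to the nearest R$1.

CM per unit = R$165.58 − R$66.94 = R$98.64; CM ratio = R$98.64 / R$165.58 = 0.5957.
Break-even sales = FC ÷ CM ratio = R$3,731,600 × R$165.58 / R$98.64 = R$6,263,973.

R$6,263,973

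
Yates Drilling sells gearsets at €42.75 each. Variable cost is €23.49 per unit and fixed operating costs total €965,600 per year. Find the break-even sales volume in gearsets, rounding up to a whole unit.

Contribution margin per unit = €42.75 − €23.49 = €19.26.
Break-even volume = fixed costs ÷ CM per unit = €965,600 ÷ €19.26 = 50,134.99, so 50,135 gearsets.

50,135 gearsets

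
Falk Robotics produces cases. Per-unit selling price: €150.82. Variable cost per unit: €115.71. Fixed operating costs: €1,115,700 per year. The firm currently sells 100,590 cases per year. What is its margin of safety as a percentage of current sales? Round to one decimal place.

Each unit contributes €150.82 − €115.71 = €35.11. Break-even units = €1,115,700 ÷ €35.11 = 31,777.27; break-even revenue = 31,777.27 × €150.82 = €4,792,648.08.
Actual sales revenue = 100,590 × €150.82 = €15,170,983.80.
Margin of safety = (€15,170,983.80 − €4,792,648.08) ÷ €15,170,983.80 = 68.4%.

68.4%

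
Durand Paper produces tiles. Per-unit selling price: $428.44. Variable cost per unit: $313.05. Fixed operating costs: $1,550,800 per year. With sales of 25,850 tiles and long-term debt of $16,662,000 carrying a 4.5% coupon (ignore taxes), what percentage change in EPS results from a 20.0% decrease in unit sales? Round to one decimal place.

-87.4%

Total contribution margin = 25,850 × $115.39 = $2,982,831.50.
EBIT = $2,982,831.50 − $1,550,800 = $1,432,031.50.
After interest of $749,790.00, pre-tax earnings = $682,241.50.
Degree of combined leverage = contribution ÷ (EBIT − I) = $2,982,831.50 ÷ $682,241.50 = 4.3721.
%ΔEPS = DCL × %ΔSales = 4.3721 × -20.0% = -87.4%.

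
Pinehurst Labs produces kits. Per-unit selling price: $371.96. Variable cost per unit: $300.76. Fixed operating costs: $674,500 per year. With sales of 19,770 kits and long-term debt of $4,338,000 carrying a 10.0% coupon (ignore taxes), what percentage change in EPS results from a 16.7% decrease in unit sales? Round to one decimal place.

-78.5%

At 19,770 units, contribution = 19,770 × $71.20 = $1,407,624.00.
EBIT = $1,407,624.00 − $674,500 = $733,124.00.
Interest = $433,800.00, so EBIT − I = $299,324.00.
Degree of combined leverage = contribution ÷ (EBIT − I) = $1,407,624.00 ÷ $299,324.00 = 4.7027.
EPS therefore changes by 4.7027 × (-16.7%) = -78.5%.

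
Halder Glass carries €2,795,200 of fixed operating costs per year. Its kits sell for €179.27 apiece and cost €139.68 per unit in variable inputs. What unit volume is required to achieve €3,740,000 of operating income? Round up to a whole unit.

Unit CM = price − variable cost = €179.27 − €139.68 = €39.59.
Required volume = (fixed costs + target profit) ÷ CM = (€2,795,200 + €3,740,000) ÷ €39.59 = 165,071.99, so 165,072 kits.

165,072 kits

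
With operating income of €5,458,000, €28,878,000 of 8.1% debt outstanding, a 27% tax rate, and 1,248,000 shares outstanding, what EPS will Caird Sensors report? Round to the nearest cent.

€1.82

Interest = €2,339,118.00, so EBT = €5,458,000 − €2,339,118.00 = €3,118,882.00.
Net income = €3,118,882.00 × (1 − 0.27) = €2,276,783.86.
Per share: €2,276,783.86 / 1,248,000 shares = €1.82.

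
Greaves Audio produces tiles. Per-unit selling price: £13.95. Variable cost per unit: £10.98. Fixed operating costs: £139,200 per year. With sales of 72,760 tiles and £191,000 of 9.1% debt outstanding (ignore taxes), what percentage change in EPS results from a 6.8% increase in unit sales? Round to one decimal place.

At 72,760 units, contribution = 72,760 × £2.97 = £216,097.20.
Operating income = contribution − fixed costs = £216,097.20 − £139,200 = £76,897.20.
After interest of £17,381.00, pre-tax earnings = £59,516.20.
DCL = total CM / (EBIT − I) = £216,097.20 / £59,516.20 = 3.6309.
%ΔEPS = DCL × %ΔSales = 3.6309 × +6.8% = +24.7%.

+24.7%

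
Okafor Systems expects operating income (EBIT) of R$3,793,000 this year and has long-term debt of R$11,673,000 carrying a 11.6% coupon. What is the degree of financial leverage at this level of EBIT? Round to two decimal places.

1.56

Annual interest charges come to R$1,354,068.00.
Degree of financial leverage = EBIT / (EBIT − interest) = R$3,793,000 / R$2,438,932.00 = 1.5552.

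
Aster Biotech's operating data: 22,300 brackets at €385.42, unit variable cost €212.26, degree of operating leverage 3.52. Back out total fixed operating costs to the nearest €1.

At 22,300 units, contribution = 22,300 × €173.16 = €3,861,468.00.
Since DOL = CM ÷ EBIT, EBIT = €3,861,468.00 ÷ 3.52 = €1,097,007.95.
And FC = contribution − EBIT = €3,861,468.00 − €1,097,007.95 = €2,764,460.

€2,764,460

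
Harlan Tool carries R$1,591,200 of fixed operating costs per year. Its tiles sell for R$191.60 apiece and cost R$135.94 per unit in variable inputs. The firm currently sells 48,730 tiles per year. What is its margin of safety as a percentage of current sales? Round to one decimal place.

Contribution margin per unit = R$191.60 − R$135.94 = R$55.66. Break-even units = R$1,591,200 ÷ R$55.66 = 28,587.85; break-even revenue = 28,587.85 × R$191.60 = R$5,477,432.99.
Current sales = 48,730 × R$191.60 = R$9,336,668.00.
Margin of safety = (R$9,336,668.00 − R$5,477,432.99) ÷ R$9,336,668.00 = 41.3%.

41.3%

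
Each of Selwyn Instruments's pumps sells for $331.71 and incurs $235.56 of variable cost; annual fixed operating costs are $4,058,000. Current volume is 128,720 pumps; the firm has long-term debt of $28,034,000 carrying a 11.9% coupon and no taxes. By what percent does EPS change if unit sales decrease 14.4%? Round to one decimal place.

At 128,720 units, contribution = 128,720 × $96.15 = $12,376,428.00.
Operating income = contribution − fixed costs = $12,376,428.00 − $4,058,000 = $8,318,428.00.
After interest of $3,336,046.00, pre-tax earnings = $4,982,382.00.
DCL = total CM / (EBIT − I) = $12,376,428.00 / $4,982,382.00 = 2.4840.
EPS therefore changes by 2.4840 × (-14.4%) = -35.8%.

-35.8%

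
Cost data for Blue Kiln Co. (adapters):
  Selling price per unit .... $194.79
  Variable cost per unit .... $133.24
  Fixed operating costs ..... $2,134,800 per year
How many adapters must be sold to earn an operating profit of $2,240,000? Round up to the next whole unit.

71,078 adapters

Contribution margin per unit = $194.79 − $133.24 = $61.55.
Units = (FC + target) / CM = ($2,134,800 + $2,240,000) / $61.55 = 71,077.17, so 71,078 adapters.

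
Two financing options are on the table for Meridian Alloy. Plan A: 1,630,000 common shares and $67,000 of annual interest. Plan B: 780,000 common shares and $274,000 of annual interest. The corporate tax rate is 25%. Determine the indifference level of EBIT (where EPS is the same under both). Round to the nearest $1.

$463,953

At indifference, (EBIT − 67,000)(1 − t)/1,630,000 = (EBIT − 274,000)(1 − t)/780,000.
The (1 − t) factor cancels: (EBIT − 67,000) × 780,000 = (EBIT − 274,000) × 1,630,000.
Solving, EBIT = (274,000·1,630,000 − 67,000·780,000) / (1,630,000 − 780,000) = 394,360,000,000 / 850,000 = 463,952.94.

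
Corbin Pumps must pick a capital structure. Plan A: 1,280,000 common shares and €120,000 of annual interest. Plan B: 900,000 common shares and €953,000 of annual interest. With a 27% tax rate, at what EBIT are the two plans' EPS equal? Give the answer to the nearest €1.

€2,925,895

At indifference, (EBIT − 120,000)(1 − t)/1,280,000 = (EBIT − 953,000)(1 − t)/900,000.
The (1 − t) factor cancels: (EBIT − 120,000) × 900,000 = (EBIT − 953,000) × 1,280,000.
Solving, EBIT = (953,000·1,280,000 − 120,000·900,000) / (1,280,000 − 900,000) = 1,111,840,000,000 / 380,000 = 2,925,894.74.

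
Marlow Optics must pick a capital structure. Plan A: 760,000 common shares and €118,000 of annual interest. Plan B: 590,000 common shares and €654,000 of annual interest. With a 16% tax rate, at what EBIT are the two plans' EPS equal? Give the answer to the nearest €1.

€2,514,235

Set EPS_A = EPS_B: (EBIT − €118,000)(1 − 0.16) ÷ 760,000 = (EBIT − €654,000)(1 − 0.16) ÷ 590,000.
Cancelling (1 − t) and cross-multiplying: 590,000·(EBIT − 118,000) = 760,000·(EBIT − 654,000).
EBIT × (760,000 − 590,000) = 654,000 × 760,000 − 118,000 × 590,000 = 427,420,000,000, so EBIT = 427,420,000,000 ÷ 170,000 = 2,514,235.29.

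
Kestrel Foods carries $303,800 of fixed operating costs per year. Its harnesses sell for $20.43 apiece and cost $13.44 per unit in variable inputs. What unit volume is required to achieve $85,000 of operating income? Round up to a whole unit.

55,623 harnesses

Unit CM = price − variable cost = $20.43 − $13.44 = $6.99.
Need Q such that Q × $6.99 − $303,800 = $85,000, i.e. Q = $388,800 / $6.99 = 55,622.32 → 55,623.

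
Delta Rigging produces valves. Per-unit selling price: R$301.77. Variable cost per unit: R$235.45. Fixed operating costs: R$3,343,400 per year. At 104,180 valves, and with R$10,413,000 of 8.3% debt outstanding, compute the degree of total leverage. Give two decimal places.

At 104,180 units, contribution = 104,180 × R$66.32 = R$6,909,217.60.
Operating income = contribution − fixed costs = R$6,909,217.60 − R$3,343,400 = R$3,565,817.60. Interest = R$864,279.00.
DOL = R$6,909,217.60 ÷ R$3,565,817.60 = 1.9376; DFL = R$3,565,817.60 ÷ R$2,701,538.60 = 1.3199.
Combined leverage = 1.9376 × 1.3199 = 2.5574.

2.56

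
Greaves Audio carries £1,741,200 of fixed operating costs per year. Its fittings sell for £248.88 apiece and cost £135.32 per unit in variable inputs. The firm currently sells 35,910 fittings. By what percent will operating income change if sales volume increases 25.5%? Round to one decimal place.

Contribution at this volume is 35,910 × £113.56 = £4,077,939.60.
Subtracting fixed costs: EBIT = £4,077,939.60 − £1,741,200 = £2,336,739.60.
DOL = contribution ÷ EBIT = £4,077,939.60 ÷ £2,336,739.60 = 1.7451.
So EBIT moves 1.7451 × (+25.5%) = +44.5%.

+44.5%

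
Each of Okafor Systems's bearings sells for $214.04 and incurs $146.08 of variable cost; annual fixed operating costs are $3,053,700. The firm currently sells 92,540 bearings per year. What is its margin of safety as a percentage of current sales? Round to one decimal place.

51.4%

Contribution margin per unit = $214.04 − $146.08 = $67.96. Break-even units = $3,053,700 ÷ $67.96 = 44,933.78; break-even revenue = 44,933.78 × $214.04 = $9,617,627.25.
Actual sales revenue = 92,540 × $214.04 = $19,807,261.60.
Margin of safety = ($19,807,261.60 − $9,617,627.25) ÷ $19,807,261.60 = 51.4%.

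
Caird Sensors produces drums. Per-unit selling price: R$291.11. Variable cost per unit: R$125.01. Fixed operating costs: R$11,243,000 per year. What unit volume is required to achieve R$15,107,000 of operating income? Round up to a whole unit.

158,640 drums

Contribution margin per unit = R$291.11 − R$125.01 = R$166.10.
Need Q such that Q × R$166.10 − R$11,243,000 = R$15,107,000, i.e. Q = R$26,350,000 / R$166.10 = 158,639.37 → 158,640.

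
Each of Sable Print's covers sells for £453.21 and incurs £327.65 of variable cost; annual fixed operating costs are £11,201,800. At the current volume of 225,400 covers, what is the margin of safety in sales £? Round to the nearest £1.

£61,720,532

Unit CM = price − variable cost = £453.21 − £327.65 = £125.56. Break-even units = £11,201,800 ÷ £125.56 = 89,214.72; break-even revenue = 89,214.72 × £453.21 = £40,433,002.37.
Current sales = 225,400 × £453.21 = £102,153,534.00.
Margin of safety = £102,153,534.00 − £40,433,002.37 = £61,720,532.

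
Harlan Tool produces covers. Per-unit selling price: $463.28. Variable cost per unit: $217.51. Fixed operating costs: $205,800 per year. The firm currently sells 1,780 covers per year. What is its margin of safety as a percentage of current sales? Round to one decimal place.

Contribution margin per unit = $463.28 − $217.51 = $245.77. Break-even units = $205,800 ÷ $245.77 = 837.37; break-even revenue = 837.37 × $463.28 = $387,935.97.
Current sales = 1,780 × $463.28 = $824,638.40.
Margin of safety = ($824,638.40 − $387,935.97) ÷ $824,638.40 = 53.0%.

53.0%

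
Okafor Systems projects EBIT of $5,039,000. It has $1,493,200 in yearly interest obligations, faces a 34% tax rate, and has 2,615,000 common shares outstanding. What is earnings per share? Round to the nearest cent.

Pre-tax income = $5,039,000 − $1,493,200.00 = $3,545,800.00.
Net income = $3,545,800.00 × (1 − 0.34) = $2,340,228.00.
Per share: $2,340,228.00 / 2,615,000 shares = $0.89.

$0.89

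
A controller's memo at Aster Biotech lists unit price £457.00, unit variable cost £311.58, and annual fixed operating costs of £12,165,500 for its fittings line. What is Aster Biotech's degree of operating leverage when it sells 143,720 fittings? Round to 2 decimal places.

Total contribution margin = 143,720 × £145.42 = £20,899,762.40.
EBIT = £20,899,762.40 − £12,165,500 = £8,734,262.40.
So DOL = total CM / EBIT = £20,899,762.40 / £8,734,262.40 = 2.3928.

2.39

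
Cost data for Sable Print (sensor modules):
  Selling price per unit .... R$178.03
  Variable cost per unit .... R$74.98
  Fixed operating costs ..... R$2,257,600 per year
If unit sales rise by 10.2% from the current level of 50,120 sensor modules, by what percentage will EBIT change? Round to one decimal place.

Contribution at this volume is 50,120 × R$103.05 = R$5,164,866.00.
EBIT = R$5,164,866.00 − R$2,257,600 = R$2,907,266.00.
Degree of operating leverage = R$5,164,866.00 / R$2,907,266.00 = 1.7765.
%ΔEBIT = DOL × %ΔSales = 1.7765 × +10.2% = +18.1%.

+18.1%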